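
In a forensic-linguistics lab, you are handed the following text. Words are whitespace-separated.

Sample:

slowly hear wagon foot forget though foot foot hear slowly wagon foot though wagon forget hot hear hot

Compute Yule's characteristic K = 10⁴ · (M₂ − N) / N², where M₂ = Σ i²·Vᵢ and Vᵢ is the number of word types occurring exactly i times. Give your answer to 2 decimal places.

987.65

Frequencies: foot:4, hear:3, wagon:3, slowly:2, forget:2, though:2, hot:2
N = 18. Frequency spectrum: V_2=4, V_3=2, V_4=1
M₂ = 2²·4 + 3²·2 + 4²·1 = 50
K = 10000 × (50 − 18) / 18² = 987.65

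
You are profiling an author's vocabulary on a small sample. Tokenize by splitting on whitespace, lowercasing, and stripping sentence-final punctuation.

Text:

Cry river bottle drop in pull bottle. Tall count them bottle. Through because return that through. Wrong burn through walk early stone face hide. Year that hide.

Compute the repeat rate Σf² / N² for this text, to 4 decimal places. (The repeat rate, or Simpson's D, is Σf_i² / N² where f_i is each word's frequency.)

0.0590

Frequencies: bottle:3, through:3, that:2, hide:2, cry:1, river:1, drop:1, in:1, pull:1, tall:1, count:1, them:1, because:1, return:1, wrong:1, burn:1, walk:1, early:1, stone:1, face:1, … (1 more, each freq 1)
Σf² = 43; N² = 729
Repeat rate = 43 / 729 = 0.0590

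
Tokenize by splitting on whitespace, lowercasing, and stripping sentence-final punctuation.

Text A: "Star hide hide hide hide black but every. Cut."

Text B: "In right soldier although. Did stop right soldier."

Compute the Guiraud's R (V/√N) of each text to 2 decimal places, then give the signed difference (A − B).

A: V=6, N=9, R=2.00
B: V=6, N=8, R=2.12
Difference = 2.00 − 2.12 = -0.12

-0.12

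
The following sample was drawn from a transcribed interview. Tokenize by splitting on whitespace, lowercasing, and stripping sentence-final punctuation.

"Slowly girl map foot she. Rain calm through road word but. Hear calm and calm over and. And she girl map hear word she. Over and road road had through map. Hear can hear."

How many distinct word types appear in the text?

16

Distinct types: {and, but, calm, can, foot, girl, had, hear, map, over, rain, road, she, slowly, through, word}
V = 16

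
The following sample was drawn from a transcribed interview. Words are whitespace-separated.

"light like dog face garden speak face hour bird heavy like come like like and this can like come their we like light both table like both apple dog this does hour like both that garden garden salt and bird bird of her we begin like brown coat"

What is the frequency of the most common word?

Frequencies: like:9, garden:3, bird:3, both:3, light:2, dog:2, face:2, hour:2, come:2, and:2, this:2, we:2, speak:1, heavy:1, can:1, their:1, table:1, apple:1, does:1, that:1, … (6 more, each freq 1)
Most common: 'like' with frequency 9.

9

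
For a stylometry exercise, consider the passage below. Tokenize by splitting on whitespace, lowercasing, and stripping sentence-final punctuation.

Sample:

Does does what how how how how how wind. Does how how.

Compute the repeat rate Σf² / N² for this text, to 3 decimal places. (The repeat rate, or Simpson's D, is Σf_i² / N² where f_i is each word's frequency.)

Frequencies: how:7, does:3, what:1, wind:1
Σf² = 60; N² = 144
Repeat rate = 60 / 144 = 0.417

0.417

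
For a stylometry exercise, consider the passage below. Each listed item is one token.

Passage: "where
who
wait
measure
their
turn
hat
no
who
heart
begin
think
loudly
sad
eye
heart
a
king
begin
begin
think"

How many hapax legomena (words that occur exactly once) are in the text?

12

Frequencies: begin:3, who:2, heart:2, think:2, where:1, wait:1, measure:1, their:1, turn:1, hat:1, no:1, loudly:1, sad:1, eye:1, a:1, king:1
Hapax (freq=1): a, eye, hat, king, loudly, measure, no, sad, their, turn, wait, where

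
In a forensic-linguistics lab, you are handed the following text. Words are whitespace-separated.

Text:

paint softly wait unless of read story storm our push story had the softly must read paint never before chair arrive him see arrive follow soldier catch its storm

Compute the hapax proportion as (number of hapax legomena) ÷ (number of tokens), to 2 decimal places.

0.59

Frequencies: paint:2, softly:2, read:2, story:2, storm:2, arrive:2, wait:1, unless:1, of:1, our:1, push:1, had:1, the:1, must:1, never:1, before:1, chair:1, him:1, see:1, follow:1, … (3 more, each freq 1)
Hapax count = 17; token count = 29.
Ratio = 17 / 29 = 0.59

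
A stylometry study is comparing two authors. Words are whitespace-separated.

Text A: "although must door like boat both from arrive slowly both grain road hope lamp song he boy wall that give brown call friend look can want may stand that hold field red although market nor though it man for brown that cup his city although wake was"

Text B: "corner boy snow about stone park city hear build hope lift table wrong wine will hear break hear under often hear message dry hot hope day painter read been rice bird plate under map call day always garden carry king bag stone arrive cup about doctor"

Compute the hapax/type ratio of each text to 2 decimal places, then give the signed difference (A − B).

A: hapax=37, V=41, ratio=0.90
B: hapax=32, V=38, ratio=0.84
Difference = 0.90 − 0.84 = 0.06

0.06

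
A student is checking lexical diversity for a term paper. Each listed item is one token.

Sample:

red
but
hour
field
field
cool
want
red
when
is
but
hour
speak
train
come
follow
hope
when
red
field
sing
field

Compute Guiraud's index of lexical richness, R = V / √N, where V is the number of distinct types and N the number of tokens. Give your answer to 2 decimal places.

N = 22, V = 14.
√N = 4.690416
R = 14 / 4.690416 = 2.98

2.98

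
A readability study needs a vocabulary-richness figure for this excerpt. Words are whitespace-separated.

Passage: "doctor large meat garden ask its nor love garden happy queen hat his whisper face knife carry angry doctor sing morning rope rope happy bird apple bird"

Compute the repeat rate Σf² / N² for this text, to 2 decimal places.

Frequencies: doctor:2, garden:2, happy:2, rope:2, bird:2, large:1, meat:1, ask:1, its:1, nor:1, love:1, queen:1, hat:1, his:1, whisper:1, face:1, knife:1, carry:1, angry:1, sing:1, … (2 more, each freq 1)
Σf² = 37; N² = 729
Repeat rate = 37 / 729 = 0.05

0.05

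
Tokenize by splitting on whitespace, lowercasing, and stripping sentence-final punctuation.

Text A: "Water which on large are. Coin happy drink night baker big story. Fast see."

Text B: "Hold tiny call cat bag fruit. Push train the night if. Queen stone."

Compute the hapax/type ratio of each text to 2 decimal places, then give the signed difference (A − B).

0.00

A: hapax=14, V=14, ratio=1.00
B: hapax=13, V=13, ratio=1.00
Difference = 1.00 − 1.00 = 0.00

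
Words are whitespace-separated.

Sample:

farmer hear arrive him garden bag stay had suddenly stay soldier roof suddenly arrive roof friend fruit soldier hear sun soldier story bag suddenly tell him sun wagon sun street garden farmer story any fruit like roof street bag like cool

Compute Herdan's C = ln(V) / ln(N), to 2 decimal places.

0.82

N = 41, V = 21.
ln(V) = 3.044522, ln(N) = 3.713572
C = 3.044522 / 3.713572 = 0.82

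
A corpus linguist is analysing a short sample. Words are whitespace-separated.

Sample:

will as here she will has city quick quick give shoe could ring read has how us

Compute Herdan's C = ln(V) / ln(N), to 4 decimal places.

0.9315

N = 17, V = 14.
ln(V) = 2.639057, ln(N) = 2.833213
C = 2.639057 / 2.833213 = 0.9315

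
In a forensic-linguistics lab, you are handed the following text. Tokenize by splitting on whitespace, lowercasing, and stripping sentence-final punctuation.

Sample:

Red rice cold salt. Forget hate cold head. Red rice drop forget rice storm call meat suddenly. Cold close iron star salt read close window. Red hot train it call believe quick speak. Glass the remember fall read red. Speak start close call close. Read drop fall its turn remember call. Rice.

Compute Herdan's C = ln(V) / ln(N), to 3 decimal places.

0.861

N = 52, V = 30.
ln(V) = 3.401197, ln(N) = 3.951244
C = 3.401197 / 3.951244 = 0.861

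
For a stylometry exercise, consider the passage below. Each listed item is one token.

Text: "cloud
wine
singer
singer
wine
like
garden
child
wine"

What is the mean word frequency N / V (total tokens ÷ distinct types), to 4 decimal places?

N = 9 tokens, V = 6 types.
Mean frequency = N / V = 9 / 6 = 1.5000

1.5000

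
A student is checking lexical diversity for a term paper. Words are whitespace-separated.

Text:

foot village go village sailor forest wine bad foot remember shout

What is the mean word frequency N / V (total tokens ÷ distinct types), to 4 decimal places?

1.2222

N = 11 tokens, V = 9 types.
Mean frequency = N / V = 11 / 9 = 1.2222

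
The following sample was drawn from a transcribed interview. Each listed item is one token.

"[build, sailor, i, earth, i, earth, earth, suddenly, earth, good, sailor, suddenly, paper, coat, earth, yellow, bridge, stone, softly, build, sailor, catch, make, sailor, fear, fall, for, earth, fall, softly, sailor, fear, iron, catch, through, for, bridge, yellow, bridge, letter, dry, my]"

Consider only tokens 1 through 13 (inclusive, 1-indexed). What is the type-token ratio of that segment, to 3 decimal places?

0.538

Segment tokens 1–13: build, sailor, i, earth, i, earth, earth, suddenly, earth, good, sailor, suddenly, paper
Segment N = 13, segment V = 7.
TTR = 7 / 13 = 0.538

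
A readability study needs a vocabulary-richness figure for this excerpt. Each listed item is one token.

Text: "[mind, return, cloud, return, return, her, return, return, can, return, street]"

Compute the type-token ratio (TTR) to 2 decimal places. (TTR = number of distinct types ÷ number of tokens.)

N = 11 tokens, V = 6 types.
TTR = V / N = 6 / 11 = 0.55

0.55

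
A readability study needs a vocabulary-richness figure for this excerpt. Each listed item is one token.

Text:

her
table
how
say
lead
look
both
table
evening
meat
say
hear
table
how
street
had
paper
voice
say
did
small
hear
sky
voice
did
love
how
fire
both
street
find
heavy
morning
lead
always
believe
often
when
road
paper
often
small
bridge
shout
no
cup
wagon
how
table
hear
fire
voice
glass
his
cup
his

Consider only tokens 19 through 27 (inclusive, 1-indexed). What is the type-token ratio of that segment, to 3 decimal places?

0.889

Segment tokens 19–27: say, did, small, hear, sky, voice, did, love, how
Segment N = 9, segment V = 8.
TTR = 8 / 9 = 0.889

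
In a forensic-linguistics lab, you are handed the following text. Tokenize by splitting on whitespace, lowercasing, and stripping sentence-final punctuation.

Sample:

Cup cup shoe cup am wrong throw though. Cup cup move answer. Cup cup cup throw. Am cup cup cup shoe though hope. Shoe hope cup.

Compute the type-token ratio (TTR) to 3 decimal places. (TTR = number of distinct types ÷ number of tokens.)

0.346

N = 26 tokens, V = 9 types.
TTR = V / N = 9 / 26 = 0.346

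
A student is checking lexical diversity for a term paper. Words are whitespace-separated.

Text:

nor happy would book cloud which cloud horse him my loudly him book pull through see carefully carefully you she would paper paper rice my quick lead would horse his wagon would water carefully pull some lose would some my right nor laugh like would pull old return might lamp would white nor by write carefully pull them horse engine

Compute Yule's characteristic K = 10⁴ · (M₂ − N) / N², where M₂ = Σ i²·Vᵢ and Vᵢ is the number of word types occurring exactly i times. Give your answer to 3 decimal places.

261.111

Frequencies: would:7, pull:4, carefully:4, nor:3, horse:3, my:3, book:2, cloud:2, him:2, paper:2, some:2, happy:1, which:1, loudly:1, through:1, see:1, you:1, she:1, rice:1, quick:1, … (17 more, each freq 1)
N = 60. Frequency spectrum: V_1=26, V_2=5, V_3=3, V_4=2, V_7=1
M₂ = 1²·26 + 2²·5 + 3²·3 + 4²·2 + 7²·1 = 154
K = 10000 × (154 − 60) / 60² = 261.111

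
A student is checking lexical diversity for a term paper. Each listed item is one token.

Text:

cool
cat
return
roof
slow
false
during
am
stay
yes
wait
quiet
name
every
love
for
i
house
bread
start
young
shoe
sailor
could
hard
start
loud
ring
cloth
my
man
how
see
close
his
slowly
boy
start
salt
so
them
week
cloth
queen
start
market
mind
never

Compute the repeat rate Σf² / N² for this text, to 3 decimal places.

Frequencies: start:4, cloth:2, cool:1, cat:1, return:1, roof:1, slow:1, false:1, during:1, am:1, stay:1, yes:1, wait:1, quiet:1, name:1, every:1, love:1, for:1, i:1, house:1, … (24 more, each freq 1)
Σf² = 62; N² = 2304
Repeat rate = 62 / 2304 = 0.027

0.027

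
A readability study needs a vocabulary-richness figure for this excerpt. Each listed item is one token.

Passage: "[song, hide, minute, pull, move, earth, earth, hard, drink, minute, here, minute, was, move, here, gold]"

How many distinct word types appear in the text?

Distinct types: {drink, earth, gold, hard, here, hide, minute, move, pull, song, was}
V = 11

11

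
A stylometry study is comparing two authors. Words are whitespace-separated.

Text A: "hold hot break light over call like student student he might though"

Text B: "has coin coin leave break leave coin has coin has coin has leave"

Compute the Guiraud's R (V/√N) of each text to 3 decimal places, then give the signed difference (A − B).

2.066

A: V=11, N=12, R=3.175
B: V=4, N=13, R=1.109
Difference = 3.175 − 1.109 = 2.066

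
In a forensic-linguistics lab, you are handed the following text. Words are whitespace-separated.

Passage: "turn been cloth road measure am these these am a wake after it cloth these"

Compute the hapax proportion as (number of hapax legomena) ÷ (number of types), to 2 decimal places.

0.73

Frequencies: these:3, cloth:2, am:2, turn:1, been:1, road:1, measure:1, a:1, wake:1, after:1, it:1
Hapax count = 8; type count = 11.
Ratio = 8 / 11 = 0.73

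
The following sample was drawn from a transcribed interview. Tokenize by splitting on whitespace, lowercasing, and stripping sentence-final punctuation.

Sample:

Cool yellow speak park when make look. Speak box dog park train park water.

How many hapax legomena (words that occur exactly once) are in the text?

9

Frequencies: park:3, speak:2, cool:1, yellow:1, when:1, make:1, look:1, box:1, dog:1, train:1, water:1
Hapax (freq=1): box, cool, dog, look, make, train, water, when, yellow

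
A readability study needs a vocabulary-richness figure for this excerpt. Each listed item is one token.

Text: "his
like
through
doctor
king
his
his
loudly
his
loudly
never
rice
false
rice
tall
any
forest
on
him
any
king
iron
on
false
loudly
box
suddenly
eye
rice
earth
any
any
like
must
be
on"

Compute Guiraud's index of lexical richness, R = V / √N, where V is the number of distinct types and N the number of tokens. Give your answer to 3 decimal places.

N = 36, V = 21.
√N = 6.000000
R = 21 / 6.000000 = 3.500

3.500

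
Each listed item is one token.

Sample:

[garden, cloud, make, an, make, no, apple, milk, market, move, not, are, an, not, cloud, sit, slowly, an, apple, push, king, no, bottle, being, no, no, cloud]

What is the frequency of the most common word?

Frequencies: no:4, cloud:3, an:3, make:2, apple:2, not:2, garden:1, milk:1, market:1, move:1, are:1, sit:1, slowly:1, push:1, king:1, bottle:1, being:1
Most common: 'no' with frequency 4.

4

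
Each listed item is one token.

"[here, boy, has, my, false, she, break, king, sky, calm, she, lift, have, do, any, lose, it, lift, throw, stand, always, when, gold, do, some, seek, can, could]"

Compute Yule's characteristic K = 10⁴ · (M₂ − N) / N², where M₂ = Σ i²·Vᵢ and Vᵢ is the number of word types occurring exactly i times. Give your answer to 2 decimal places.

Frequencies: she:2, lift:2, do:2, here:1, boy:1, has:1, my:1, false:1, break:1, king:1, sky:1, calm:1, have:1, any:1, lose:1, it:1, throw:1, stand:1, always:1, when:1, … (5 more, each freq 1)
N = 28. Frequency spectrum: V_1=22, V_2=3
M₂ = 1²·22 + 2²·3 = 34
K = 10000 × (34 − 28) / 28² = 76.53

76.53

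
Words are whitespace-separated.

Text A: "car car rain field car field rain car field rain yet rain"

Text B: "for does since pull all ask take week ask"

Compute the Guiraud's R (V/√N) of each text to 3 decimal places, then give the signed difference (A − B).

A: V=4, N=12, R=1.155
B: V=8, N=9, R=2.667
Difference = 1.155 − 2.667 = -1.512

-1.512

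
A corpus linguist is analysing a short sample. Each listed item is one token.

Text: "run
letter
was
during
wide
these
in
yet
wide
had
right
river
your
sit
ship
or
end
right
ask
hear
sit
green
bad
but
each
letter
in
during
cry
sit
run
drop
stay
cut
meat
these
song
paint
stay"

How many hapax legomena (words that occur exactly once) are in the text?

Frequencies: sit:3, run:2, letter:2, during:2, wide:2, these:2, in:2, right:2, stay:2, was:1, yet:1, had:1, river:1, your:1, ship:1, or:1, end:1, ask:1, hear:1, green:1, … (9 more, each freq 1)
Hapax (freq=1): ask, bad, but, cry, cut, drop, each, end, green, had, hear, meat, or, paint, river, ship, song, was, yet, your

20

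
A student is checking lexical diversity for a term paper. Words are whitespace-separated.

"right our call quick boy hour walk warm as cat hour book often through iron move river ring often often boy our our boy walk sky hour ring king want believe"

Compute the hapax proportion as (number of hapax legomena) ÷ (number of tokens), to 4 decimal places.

0.4839

Frequencies: our:3, boy:3, hour:3, often:3, walk:2, ring:2, right:1, call:1, quick:1, warm:1, as:1, cat:1, book:1, through:1, iron:1, move:1, river:1, sky:1, king:1, want:1, … (1 more, each freq 1)
Hapax count = 15; token count = 31.
Ratio = 15 / 31 = 0.4839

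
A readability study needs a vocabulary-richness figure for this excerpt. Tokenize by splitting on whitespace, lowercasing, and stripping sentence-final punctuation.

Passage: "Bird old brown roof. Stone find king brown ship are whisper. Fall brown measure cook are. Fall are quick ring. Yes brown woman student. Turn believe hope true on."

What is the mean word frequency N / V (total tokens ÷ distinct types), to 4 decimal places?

1.2609

N = 29 tokens, V = 23 types.
Mean frequency = N / V = 29 / 23 = 1.2609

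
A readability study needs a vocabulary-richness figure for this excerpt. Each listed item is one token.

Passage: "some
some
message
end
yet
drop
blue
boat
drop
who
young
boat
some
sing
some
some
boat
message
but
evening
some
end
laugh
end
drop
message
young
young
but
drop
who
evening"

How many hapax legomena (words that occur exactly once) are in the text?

4

Frequencies: some:6, drop:4, message:3, end:3, boat:3, young:3, who:2, but:2, evening:2, yet:1, blue:1, sing:1, laugh:1
Hapax (freq=1): blue, laugh, sing, yet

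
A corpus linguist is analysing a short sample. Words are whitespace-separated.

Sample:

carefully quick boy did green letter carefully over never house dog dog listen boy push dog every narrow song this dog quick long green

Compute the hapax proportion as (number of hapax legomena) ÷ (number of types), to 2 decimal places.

0.71

Frequencies: dog:4, carefully:2, quick:2, boy:2, green:2, did:1, letter:1, over:1, never:1, house:1, listen:1, push:1, every:1, narrow:1, song:1, this:1, long:1
Hapax count = 12; type count = 17.
Ratio = 12 / 17 = 0.71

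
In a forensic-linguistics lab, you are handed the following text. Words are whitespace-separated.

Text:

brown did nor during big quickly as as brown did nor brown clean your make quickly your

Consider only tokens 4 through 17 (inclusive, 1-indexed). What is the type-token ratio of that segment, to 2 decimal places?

0.71

Segment tokens 4–17: during, big, quickly, as, as, brown, did, nor, brown, clean, your, make, quickly, your
Segment N = 14, segment V = 10.
TTR = 10 / 14 = 0.71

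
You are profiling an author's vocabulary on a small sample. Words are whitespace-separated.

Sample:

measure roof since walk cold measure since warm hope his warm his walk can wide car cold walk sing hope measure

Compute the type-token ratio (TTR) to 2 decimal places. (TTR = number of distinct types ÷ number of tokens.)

0.57

N = 21 tokens, V = 12 types.
TTR = V / N = 12 / 21 = 0.57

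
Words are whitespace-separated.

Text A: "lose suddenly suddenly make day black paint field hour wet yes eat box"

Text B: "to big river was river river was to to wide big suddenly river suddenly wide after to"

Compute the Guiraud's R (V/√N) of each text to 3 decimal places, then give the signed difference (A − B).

A: V=12, N=13, R=3.328
B: V=7, N=17, R=1.698
Difference = 3.328 − 1.698 = 1.630

1.630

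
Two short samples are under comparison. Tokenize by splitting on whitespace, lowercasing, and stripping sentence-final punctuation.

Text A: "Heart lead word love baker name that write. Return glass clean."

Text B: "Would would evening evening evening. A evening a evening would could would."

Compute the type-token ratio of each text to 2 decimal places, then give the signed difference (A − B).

TTR(A) = 11/11 = 1.00
TTR(B) = 4/12 = 0.33
Difference = 1.00 − 0.33 = 0.67

0.67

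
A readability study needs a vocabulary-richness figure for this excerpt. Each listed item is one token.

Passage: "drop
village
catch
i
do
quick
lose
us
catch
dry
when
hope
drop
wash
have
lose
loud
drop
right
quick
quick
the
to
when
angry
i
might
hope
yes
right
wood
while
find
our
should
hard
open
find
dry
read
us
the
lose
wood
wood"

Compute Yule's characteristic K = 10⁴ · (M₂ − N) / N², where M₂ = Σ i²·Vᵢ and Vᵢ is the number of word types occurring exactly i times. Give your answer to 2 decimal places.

207.41

Frequencies: drop:3, quick:3, lose:3, wood:3, catch:2, i:2, us:2, dry:2, when:2, hope:2, right:2, the:2, find:2, village:1, do:1, wash:1, have:1, loud:1, to:1, angry:1, … (8 more, each freq 1)
N = 45. Frequency spectrum: V_1=15, V_2=9, V_3=4
M₂ = 1²·15 + 2²·9 + 3²·4 = 87
K = 10000 × (87 − 45) / 45² = 207.41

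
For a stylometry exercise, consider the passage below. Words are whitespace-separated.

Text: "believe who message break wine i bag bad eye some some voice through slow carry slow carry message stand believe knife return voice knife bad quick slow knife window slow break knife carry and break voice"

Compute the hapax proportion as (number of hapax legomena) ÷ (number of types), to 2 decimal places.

0.55

Frequencies: slow:4, knife:4, break:3, voice:3, carry:3, believe:2, message:2, bad:2, some:2, who:1, wine:1, i:1, bag:1, eye:1, through:1, stand:1, return:1, quick:1, window:1, and:1
Hapax count = 11; type count = 20.
Ratio = 11 / 20 = 0.55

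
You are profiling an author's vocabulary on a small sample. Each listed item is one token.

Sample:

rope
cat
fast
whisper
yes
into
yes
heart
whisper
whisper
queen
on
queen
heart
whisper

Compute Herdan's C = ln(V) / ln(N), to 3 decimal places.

0.811

N = 15, V = 9.
ln(V) = 2.197225, ln(N) = 2.708050
C = 2.197225 / 2.708050 = 0.811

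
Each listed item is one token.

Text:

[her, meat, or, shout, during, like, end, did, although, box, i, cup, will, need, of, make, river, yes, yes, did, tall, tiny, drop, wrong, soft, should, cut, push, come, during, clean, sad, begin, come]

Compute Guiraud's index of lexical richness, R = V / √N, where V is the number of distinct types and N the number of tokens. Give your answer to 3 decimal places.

N = 34, V = 30.
√N = 5.830952
R = 30 / 5.830952 = 5.145

5.145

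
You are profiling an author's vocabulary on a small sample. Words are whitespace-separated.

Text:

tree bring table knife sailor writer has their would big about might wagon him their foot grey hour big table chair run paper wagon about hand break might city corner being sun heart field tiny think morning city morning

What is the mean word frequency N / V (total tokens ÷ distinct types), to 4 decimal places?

1.2581

N = 39 tokens, V = 31 types.
Mean frequency = N / V = 39 / 31 = 1.2581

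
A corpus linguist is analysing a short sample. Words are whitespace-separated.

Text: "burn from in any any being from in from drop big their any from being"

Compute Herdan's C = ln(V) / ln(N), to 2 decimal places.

0.77

N = 15, V = 8.
ln(V) = 2.079442, ln(N) = 2.708050
C = 2.079442 / 2.708050 = 0.77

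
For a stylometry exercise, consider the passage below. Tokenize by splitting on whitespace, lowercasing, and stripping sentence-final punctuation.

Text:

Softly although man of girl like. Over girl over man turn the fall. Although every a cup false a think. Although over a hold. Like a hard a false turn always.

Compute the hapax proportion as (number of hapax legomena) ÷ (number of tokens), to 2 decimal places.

Frequencies: a:5, although:3, over:3, man:2, girl:2, like:2, turn:2, false:2, softly:1, of:1, the:1, fall:1, every:1, cup:1, think:1, hold:1, hard:1, always:1
Hapax count = 10; token count = 31.
Ratio = 10 / 31 = 0.32

0.32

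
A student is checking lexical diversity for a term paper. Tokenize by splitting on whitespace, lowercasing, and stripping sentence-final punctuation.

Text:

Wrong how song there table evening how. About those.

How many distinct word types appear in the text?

Distinct types: {about, evening, how, song, table, there, those, wrong}
V = 8

8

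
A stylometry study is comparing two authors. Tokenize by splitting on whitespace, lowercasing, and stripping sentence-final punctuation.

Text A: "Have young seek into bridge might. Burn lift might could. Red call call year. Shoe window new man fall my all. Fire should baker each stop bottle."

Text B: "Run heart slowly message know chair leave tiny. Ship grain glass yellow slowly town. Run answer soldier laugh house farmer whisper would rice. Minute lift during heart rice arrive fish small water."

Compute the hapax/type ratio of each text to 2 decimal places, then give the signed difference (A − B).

A: hapax=23, V=25, ratio=0.92
B: hapax=24, V=28, ratio=0.86
Difference = 0.92 − 0.86 = 0.06

0.06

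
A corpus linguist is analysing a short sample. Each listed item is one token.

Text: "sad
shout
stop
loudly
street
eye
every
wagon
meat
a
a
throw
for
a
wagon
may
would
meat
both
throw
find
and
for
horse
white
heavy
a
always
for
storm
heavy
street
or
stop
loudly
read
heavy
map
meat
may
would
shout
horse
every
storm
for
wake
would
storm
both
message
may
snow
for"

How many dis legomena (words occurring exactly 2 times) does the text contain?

9

Frequencies: for:5, a:4, meat:3, may:3, would:3, heavy:3, storm:3, shout:2, stop:2, loudly:2, street:2, every:2, wagon:2, throw:2, both:2, horse:2, sad:1, eye:1, find:1, and:1, … (8 more, each freq 1)
Words with frequency 2: both, every, horse, loudly, shout, stop, street, throw, wagon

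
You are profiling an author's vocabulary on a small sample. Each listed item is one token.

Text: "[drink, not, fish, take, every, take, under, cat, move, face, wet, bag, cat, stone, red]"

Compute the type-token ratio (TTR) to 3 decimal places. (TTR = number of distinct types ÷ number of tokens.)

0.867

N = 15 tokens, V = 13 types.
TTR = V / N = 13 / 15 = 0.867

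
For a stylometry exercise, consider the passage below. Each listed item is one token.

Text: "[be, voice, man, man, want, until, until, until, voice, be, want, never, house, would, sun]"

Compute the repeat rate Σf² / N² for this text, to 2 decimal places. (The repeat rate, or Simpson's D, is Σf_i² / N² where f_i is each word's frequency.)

Frequencies: until:3, be:2, voice:2, man:2, want:2, never:1, house:1, would:1, sun:1
Σf² = 29; N² = 225
Repeat rate = 29 / 225 = 0.13

0.13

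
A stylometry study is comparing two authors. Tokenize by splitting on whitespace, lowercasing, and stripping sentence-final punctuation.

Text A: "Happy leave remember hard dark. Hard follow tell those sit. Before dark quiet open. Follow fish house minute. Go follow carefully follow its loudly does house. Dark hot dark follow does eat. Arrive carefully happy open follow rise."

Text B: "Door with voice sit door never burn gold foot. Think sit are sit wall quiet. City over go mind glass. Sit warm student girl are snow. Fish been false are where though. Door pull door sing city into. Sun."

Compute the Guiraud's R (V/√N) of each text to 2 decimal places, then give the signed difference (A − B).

-0.91

A: V=24, N=38, R=3.89
B: V=30, N=39, R=4.80
Difference = 3.89 − 4.80 = -0.91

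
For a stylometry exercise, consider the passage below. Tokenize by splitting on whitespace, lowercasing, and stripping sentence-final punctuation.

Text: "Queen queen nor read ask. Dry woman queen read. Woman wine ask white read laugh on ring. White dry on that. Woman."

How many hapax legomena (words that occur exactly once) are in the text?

Frequencies: queen:3, read:3, woman:3, ask:2, dry:2, white:2, on:2, nor:1, wine:1, laugh:1, ring:1, that:1
Hapax (freq=1): laugh, nor, ring, that, wine

5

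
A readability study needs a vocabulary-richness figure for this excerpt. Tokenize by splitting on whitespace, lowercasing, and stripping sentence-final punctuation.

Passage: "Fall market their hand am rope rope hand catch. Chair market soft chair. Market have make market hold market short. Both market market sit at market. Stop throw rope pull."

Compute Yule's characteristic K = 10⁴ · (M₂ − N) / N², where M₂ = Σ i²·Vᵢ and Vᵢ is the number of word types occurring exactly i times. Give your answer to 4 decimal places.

733.3333

Frequencies: market:8, rope:3, hand:2, chair:2, fall:1, their:1, am:1, catch:1, soft:1, have:1, make:1, hold:1, short:1, both:1, sit:1, at:1, stop:1, throw:1, pull:1
N = 30. Frequency spectrum: V_1=15, V_2=2, V_3=1, V_8=1
M₂ = 1²·15 + 2²·2 + 3²·1 + 8²·1 = 96
K = 10000 × (96 − 30) / 30² = 733.3333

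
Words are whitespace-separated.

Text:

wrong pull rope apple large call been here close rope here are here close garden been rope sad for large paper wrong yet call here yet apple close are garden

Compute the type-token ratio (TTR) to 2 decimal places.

N = 30 tokens, V = 15 types.
TTR = V / N = 15 / 30 = 0.50

0.50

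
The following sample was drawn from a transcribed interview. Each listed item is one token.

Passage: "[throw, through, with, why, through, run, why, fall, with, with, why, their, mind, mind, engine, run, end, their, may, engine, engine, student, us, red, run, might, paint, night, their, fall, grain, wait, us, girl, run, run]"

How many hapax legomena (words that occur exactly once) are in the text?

Frequencies: run:5, with:3, why:3, their:3, engine:3, through:2, fall:2, mind:2, us:2, throw:1, end:1, may:1, student:1, red:1, might:1, paint:1, night:1, grain:1, wait:1, girl:1
Hapax (freq=1): end, girl, grain, may, might, night, paint, red, student, throw, wait

11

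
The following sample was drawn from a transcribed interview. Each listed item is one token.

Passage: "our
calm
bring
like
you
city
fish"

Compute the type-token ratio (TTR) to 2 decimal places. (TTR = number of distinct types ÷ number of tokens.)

1.00

N = 7 tokens, V = 7 types.
TTR = V / N = 7 / 7 = 1.00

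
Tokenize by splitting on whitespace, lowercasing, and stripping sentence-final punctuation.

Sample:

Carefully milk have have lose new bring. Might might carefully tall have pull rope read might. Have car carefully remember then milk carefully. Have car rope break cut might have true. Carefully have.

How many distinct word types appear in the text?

17

Distinct types: {break, bring, car, carefully, cut, have, lose, might, milk, new, pull, read, remember, rope, tall, then, true}
V = 17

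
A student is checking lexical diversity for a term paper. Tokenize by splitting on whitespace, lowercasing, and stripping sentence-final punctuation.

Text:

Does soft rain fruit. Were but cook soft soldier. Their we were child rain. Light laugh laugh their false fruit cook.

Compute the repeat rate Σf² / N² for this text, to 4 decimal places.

Frequencies: soft:2, rain:2, fruit:2, were:2, cook:2, their:2, laugh:2, does:1, but:1, soldier:1, we:1, child:1, light:1, false:1
Σf² = 35; N² = 441
Repeat rate = 35 / 441 = 0.0794

0.0794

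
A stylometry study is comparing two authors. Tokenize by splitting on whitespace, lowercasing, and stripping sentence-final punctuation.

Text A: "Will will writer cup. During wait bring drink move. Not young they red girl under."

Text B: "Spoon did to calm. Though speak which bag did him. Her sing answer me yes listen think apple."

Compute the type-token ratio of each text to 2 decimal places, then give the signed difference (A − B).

-0.01

TTR(A) = 14/15 = 0.93
TTR(B) = 17/18 = 0.94
Difference = 0.93 − 0.94 = -0.01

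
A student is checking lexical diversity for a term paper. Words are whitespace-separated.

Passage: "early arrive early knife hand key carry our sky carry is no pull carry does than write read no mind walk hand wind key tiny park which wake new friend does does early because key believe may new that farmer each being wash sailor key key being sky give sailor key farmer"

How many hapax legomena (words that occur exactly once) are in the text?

Frequencies: key:6, early:3, carry:3, does:3, hand:2, sky:2, no:2, new:2, farmer:2, being:2, sailor:2, arrive:1, knife:1, our:1, is:1, pull:1, than:1, write:1, read:1, mind:1, … (14 more, each freq 1)
Hapax (freq=1): arrive, because, believe, each, friend, give, is, knife, may, mind, our, park, pull, read, than, that, tiny, wake, walk, wash, which, wind, write

23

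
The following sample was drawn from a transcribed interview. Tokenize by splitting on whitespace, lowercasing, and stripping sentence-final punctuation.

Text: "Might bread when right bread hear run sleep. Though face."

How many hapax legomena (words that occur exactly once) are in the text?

8

Frequencies: bread:2, might:1, when:1, right:1, hear:1, run:1, sleep:1, though:1, face:1
Hapax (freq=1): face, hear, might, right, run, sleep, though, when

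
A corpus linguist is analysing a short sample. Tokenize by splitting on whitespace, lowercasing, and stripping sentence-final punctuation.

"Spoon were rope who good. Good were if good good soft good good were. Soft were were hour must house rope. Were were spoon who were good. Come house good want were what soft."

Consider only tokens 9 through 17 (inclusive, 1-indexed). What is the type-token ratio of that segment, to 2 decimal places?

0.33

Segment tokens 9–17: good, good, soft, good, good, were, soft, were, were
Segment N = 9, segment V = 3.
TTR = 3 / 9 = 0.33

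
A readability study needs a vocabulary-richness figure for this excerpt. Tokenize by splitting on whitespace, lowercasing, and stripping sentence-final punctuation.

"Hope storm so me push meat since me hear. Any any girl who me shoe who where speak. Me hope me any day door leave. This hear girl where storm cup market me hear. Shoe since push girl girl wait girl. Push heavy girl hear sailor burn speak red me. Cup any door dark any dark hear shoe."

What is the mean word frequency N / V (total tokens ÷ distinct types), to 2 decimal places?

2.23

N = 58 tokens, V = 26 types.
Mean frequency = N / V = 58 / 26 = 2.23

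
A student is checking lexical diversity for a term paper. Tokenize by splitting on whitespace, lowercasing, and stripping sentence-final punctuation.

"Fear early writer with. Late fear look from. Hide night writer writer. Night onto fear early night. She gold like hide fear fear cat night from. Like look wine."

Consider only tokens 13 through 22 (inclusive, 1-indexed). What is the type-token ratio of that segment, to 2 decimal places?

Segment tokens 13–22: night, onto, fear, early, night, she, gold, like, hide, fear
Segment N = 10, segment V = 8.
TTR = 8 / 10 = 0.80

0.80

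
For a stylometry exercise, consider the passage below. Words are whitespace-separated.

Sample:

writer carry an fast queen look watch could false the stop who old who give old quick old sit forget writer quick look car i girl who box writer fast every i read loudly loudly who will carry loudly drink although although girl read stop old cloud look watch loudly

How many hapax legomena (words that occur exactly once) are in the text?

Frequencies: who:4, old:4, loudly:4, writer:3, look:3, carry:2, fast:2, watch:2, stop:2, quick:2, i:2, girl:2, read:2, although:2, an:1, queen:1, could:1, false:1, the:1, give:1, … (8 more, each freq 1)
Hapax (freq=1): an, box, car, cloud, could, drink, every, false, forget, give, queen, sit, the, will

14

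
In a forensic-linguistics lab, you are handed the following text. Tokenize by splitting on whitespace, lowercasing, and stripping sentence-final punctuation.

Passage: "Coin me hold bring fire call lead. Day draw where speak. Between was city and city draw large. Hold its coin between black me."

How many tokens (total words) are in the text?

24

Tokens: coin, me, hold, bring, fire, call, lead, day, draw, where, speak, between, was, city, and, city, draw, large, hold, its, coin, between, black, me
N = 24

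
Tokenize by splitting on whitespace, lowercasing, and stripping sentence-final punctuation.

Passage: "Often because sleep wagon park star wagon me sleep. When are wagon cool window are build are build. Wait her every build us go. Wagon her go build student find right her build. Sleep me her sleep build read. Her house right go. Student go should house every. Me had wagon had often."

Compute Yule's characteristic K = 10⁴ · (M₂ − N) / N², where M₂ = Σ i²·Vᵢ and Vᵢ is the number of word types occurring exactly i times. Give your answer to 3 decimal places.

420.078

Frequencies: build:6, wagon:5, her:5, sleep:4, go:4, me:3, are:3, often:2, every:2, student:2, right:2, house:2, had:2, because:1, park:1, star:1, when:1, cool:1, window:1, wait:1, … (4 more, each freq 1)
N = 53. Frequency spectrum: V_1=11, V_2=6, V_3=2, V_4=2, V_5=2, V_6=1
M₂ = 1²·11 + 2²·6 + 3²·2 + 4²·2 + 5²·2 + 6²·1 = 171
K = 10000 × (171 − 53) / 53² = 420.078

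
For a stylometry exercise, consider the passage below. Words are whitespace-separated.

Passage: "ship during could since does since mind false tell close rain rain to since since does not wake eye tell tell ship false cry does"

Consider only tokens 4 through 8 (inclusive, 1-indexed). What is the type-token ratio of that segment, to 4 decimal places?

0.8000

Segment tokens 4–8: since, does, since, mind, false
Segment N = 5, segment V = 4.
TTR = 4 / 5 = 0.8000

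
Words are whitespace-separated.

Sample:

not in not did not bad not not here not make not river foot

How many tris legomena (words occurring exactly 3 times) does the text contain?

0

Frequencies: not:7, in:1, did:1, bad:1, here:1, make:1, river:1, foot:1
Words with frequency 3: (none)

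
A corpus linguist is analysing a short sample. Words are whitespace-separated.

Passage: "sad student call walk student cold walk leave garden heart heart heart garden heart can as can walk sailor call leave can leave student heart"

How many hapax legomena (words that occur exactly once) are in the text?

4

Frequencies: heart:5, student:3, walk:3, leave:3, can:3, call:2, garden:2, sad:1, cold:1, as:1, sailor:1
Hapax (freq=1): as, cold, sad, sailor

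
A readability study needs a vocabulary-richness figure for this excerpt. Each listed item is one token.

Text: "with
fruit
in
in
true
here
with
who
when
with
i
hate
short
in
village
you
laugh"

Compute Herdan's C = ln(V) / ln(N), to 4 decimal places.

N = 17, V = 13.
ln(V) = 2.564949, ln(N) = 2.833213
C = 2.564949 / 2.833213 = 0.9053

0.9053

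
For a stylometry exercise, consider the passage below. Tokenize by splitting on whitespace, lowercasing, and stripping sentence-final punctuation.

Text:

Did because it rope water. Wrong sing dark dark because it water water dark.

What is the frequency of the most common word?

Frequencies: water:3, dark:3, because:2, it:2, did:1, rope:1, wrong:1, sing:1
Most common: 'water' with frequency 3.

3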